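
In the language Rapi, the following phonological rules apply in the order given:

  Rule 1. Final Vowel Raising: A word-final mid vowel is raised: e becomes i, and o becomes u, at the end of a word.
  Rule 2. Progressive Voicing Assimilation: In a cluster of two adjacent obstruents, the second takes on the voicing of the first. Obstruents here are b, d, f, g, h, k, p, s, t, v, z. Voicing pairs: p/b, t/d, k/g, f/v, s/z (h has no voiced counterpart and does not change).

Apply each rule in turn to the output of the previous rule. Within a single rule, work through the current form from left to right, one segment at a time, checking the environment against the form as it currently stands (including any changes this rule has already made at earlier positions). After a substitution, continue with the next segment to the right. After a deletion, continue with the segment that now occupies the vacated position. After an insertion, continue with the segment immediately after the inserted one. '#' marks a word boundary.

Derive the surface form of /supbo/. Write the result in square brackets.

[suppu]

Rule 1 Final Vowel Raising: [supbo] → [supbu]
Rule 2 Progressive Voicing Assimilation: [supbu] → [suppu]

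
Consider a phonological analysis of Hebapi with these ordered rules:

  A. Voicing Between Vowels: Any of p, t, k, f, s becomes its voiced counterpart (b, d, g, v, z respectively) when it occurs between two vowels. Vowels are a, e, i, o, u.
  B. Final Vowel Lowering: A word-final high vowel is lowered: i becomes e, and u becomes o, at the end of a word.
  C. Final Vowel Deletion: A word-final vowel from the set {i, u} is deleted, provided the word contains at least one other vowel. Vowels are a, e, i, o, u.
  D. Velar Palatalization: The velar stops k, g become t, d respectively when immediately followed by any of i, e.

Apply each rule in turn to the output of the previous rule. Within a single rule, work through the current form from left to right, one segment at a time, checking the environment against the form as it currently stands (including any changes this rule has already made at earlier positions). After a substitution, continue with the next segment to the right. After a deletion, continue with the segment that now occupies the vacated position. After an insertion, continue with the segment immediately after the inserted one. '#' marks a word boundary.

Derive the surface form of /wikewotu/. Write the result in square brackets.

A Voicing Between Vowels: [wikewotu] → [wigewodu]
B Final Vowel Lowering: [wigewodu] → [wigewodo]
C Final Vowel Deletion: no change — [wigewodo]
D Velar Palatalization: [wigewodo] → [widewodo]

[widewodo]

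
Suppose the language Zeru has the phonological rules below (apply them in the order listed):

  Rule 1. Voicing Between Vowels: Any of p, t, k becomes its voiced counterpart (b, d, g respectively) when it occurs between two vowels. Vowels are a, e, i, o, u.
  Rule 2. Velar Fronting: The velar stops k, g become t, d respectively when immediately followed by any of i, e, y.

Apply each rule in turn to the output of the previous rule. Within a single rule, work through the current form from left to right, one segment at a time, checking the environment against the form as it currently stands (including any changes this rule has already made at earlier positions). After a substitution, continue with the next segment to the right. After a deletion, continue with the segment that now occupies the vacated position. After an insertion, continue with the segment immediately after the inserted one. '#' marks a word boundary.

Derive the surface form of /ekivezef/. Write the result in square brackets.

Rule 1 Voicing Between Vowels: [ekivezef] → [egivezef]
Rule 2 Velar Fronting: [egivezef] → [edivezef]

[edivezef]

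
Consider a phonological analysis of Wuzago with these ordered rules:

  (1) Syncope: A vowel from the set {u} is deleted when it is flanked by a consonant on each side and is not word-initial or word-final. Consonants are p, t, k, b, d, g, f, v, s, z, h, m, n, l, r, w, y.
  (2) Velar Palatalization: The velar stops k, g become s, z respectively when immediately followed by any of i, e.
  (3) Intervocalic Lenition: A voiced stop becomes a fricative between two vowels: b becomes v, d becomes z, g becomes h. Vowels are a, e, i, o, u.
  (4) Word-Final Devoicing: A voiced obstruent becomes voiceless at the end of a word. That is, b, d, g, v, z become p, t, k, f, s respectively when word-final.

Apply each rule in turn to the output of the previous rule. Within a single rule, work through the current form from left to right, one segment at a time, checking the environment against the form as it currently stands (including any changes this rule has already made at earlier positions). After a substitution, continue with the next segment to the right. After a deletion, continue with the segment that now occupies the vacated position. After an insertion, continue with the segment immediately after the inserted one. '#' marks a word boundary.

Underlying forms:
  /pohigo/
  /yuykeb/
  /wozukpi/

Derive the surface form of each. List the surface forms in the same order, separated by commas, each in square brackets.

[pohiho], [yysep], [wozkpi]

/pohigo/:
  (1) Syncope: no change — [pohigo]
  (2) Velar Palatalization: no change — [pohigo]
  (3) Intervocalic Lenition: [pohigo] → [pohiho]
  (4) Word-Final Devoicing: no change — [pohiho]
/yuykeb/:
  (1) Syncope: [yuykeb] → [yykeb]
  (2) Velar Palatalization: [yykeb] → [yyseb]
  (3) Intervocalic Lenition: no change — [yyseb]
  (4) Word-Final Devoicing: [yyseb] → [yysep]
/wozukpi/:
  (1) Syncope: [wozukpi] → [wozkpi]
  (2) Velar Palatalization: no change — [wozkpi]
  (3) Intervocalic Lenition: no change — [wozkpi]
  (4) Word-Final Devoicing: no change — [wozkpi]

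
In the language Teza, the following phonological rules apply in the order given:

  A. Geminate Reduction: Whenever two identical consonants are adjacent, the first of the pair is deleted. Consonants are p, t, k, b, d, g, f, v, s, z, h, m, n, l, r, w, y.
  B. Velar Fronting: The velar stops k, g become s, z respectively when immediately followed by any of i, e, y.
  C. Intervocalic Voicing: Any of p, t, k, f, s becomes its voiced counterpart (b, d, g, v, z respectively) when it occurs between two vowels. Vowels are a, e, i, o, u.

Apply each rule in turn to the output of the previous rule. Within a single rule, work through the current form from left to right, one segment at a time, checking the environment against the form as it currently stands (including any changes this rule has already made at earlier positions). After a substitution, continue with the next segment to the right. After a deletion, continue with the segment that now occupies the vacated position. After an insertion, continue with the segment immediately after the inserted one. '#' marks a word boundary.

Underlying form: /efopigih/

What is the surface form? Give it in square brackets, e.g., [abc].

A Geminate Reduction: no change — [efopigih]
B Velar Fronting: [efopigih] → [efopizih]
C Intervocalic Voicing: [efopizih] → [evobizih]

[evobizih]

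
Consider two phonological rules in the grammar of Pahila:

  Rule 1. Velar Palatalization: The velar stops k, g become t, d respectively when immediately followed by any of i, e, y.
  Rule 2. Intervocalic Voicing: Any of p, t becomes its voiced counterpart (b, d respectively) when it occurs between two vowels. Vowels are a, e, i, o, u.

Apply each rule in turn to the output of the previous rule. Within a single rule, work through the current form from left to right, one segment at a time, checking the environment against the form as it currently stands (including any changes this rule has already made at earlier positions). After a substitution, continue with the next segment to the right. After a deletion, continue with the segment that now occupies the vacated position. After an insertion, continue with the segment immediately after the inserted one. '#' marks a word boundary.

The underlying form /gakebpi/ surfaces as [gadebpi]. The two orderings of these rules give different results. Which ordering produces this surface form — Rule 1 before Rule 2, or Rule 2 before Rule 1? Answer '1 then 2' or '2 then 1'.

1 then 2

Order 1 then 2:
  1 Velar Palatalization: [gakebpi] → [gatebpi]
  2 Intervocalic Voicing: [gatebpi] → [gadebpi]
  result: [gadebpi]
Order 2 then 1:
  2 Intervocalic Voicing: no change — [gakebpi]
  1 Velar Palatalization: [gakebpi] → [gatebpi]
  result: [gatebpi]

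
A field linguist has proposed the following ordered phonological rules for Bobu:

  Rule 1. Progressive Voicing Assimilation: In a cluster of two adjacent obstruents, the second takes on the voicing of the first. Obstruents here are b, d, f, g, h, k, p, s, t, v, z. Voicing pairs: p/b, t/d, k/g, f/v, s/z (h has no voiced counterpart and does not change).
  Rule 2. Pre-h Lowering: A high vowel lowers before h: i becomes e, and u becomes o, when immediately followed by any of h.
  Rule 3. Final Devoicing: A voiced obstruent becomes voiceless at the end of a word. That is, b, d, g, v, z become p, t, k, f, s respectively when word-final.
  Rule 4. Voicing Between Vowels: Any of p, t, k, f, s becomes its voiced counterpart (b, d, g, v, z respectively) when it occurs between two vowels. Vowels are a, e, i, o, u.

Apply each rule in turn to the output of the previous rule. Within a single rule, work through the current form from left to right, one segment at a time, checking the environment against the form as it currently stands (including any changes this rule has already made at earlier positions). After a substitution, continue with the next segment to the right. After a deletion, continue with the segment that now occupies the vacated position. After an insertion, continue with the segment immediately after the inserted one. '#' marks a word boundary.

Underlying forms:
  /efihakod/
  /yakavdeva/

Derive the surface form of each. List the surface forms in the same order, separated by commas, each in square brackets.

[evehagot], [yagavdeva]

/efihakod/:
  Rule 1 Progressive Voicing Assimilation: no change — [efihakod]
  Rule 2 Pre-h Lowering: [efihakod] → [efehakod]
  Rule 3 Final Devoicing: [efehakod] → [efehakot]
  Rule 4 Voicing Between Vowels: [efehakot] → [evehagot]
/yakavdeva/:
  Rule 1 Progressive Voicing Assimilation: no change — [yakavdeva]
  Rule 2 Pre-h Lowering: no change — [yakavdeva]
  Rule 3 Final Devoicing: no change — [yakavdeva]
  Rule 4 Voicing Between Vowels: [yakavdeva] → [yagavdeva]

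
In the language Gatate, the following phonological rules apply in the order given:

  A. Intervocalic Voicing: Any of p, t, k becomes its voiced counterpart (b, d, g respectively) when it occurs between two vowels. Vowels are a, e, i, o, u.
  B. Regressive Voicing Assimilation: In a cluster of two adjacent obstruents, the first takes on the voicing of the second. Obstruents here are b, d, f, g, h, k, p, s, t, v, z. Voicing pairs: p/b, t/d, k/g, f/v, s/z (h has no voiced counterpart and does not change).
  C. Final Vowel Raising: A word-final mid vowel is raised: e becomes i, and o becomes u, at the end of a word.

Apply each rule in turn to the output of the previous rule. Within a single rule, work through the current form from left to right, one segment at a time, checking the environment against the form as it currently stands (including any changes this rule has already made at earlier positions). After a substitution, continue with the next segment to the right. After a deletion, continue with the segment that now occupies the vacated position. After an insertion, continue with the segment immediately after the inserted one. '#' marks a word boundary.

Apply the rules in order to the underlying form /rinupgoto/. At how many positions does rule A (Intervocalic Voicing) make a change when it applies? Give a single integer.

A Intervocalic Voicing: [rinupgoto] → [rinupgodo]
B Regressive Voicing Assimilation: [rinupgodo] → [rinubgodo]
C Final Vowel Raising: [rinubgodo] → [rinubgodu]
Rule A changed 1 position(s).

1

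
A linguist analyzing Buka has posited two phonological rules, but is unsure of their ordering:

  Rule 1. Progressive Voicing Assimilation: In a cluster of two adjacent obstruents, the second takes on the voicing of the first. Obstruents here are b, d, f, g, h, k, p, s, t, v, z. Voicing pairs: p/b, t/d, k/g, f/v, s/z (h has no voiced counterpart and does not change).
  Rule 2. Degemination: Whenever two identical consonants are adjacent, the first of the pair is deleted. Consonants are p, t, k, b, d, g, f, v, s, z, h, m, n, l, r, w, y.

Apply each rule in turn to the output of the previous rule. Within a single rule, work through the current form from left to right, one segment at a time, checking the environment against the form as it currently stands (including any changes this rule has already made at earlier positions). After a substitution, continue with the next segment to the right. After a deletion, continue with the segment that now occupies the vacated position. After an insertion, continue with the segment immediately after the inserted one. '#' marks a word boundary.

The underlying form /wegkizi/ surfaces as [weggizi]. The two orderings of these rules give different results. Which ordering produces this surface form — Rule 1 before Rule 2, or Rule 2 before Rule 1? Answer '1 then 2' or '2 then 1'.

Order 1 then 2:
  1 Progressive Voicing Assimilation: [wegkizi] → [weggizi]
  2 Degemination: [weggizi] → [wegizi]
  result: [wegizi]
Order 2 then 1:
  2 Degemination: no change — [wegkizi]
  1 Progressive Voicing Assimilation: [wegkizi] → [weggizi]
  result: [weggizi]

2 then 1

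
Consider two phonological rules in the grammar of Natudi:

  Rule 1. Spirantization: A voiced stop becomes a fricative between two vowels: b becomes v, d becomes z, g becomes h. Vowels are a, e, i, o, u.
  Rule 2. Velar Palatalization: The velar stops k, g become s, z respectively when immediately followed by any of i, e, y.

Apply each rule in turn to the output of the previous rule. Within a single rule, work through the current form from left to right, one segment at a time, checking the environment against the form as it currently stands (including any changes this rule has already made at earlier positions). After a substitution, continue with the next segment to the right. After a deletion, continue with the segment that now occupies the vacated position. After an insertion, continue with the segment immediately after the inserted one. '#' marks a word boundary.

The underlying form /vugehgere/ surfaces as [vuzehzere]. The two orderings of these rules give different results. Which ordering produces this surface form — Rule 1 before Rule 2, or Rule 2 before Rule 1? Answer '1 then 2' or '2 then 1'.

2 then 1

Order 1 then 2:
  1 Spirantization: [vugehgere] → [vuhehgere]
  2 Velar Palatalization: [vuhehgere] → [vuhehzere]
  result: [vuhehzere]
Order 2 then 1:
  2 Velar Palatalization: [vugehgere] → [vuzehzere]
  1 Spirantization: no change — [vuzehzere]
  result: [vuzehzere]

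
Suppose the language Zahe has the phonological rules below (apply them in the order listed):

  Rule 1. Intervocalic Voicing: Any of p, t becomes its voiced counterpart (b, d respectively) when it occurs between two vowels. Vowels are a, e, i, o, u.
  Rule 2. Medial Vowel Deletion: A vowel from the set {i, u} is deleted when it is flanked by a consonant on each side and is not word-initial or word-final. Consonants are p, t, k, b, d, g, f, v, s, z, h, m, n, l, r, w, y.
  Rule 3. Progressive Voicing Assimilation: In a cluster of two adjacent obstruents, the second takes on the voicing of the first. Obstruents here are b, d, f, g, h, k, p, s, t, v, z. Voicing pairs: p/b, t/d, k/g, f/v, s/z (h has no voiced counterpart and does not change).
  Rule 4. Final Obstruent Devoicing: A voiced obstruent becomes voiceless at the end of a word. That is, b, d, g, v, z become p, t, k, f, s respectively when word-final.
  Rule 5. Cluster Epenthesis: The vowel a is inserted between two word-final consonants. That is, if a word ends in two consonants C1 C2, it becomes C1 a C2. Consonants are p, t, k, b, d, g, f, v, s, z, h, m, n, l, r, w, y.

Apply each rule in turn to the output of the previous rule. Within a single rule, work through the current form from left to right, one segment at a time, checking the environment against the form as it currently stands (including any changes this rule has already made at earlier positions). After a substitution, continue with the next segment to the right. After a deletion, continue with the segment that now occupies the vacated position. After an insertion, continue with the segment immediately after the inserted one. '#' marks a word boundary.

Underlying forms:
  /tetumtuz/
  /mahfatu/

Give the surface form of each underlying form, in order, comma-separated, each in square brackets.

/tetumtuz/:
  Rule 1 Intervocalic Voicing: [tetumtuz] → [tedumtuz]
  Rule 2 Medial Vowel Deletion: [tedumtuz] → [tedmtz]
  Rule 3 Progressive Voicing Assimilation: [tedmtz] → [tedmts]
  Rule 4 Final Obstruent Devoicing: no change — [tedmts]
  Rule 5 Cluster Epenthesis: [tedmts] → [tedmtas]
/mahfatu/:
  Rule 1 Intervocalic Voicing: [mahfatu] → [mahfadu]
  Rule 2 Medial Vowel Deletion: no change — [mahfadu]
  Rule 3 Progressive Voicing Assimilation: no change — [mahfadu]
  Rule 4 Final Obstruent Devoicing: no change — [mahfadu]
  Rule 5 Cluster Epenthesis: no change — [mahfadu]

[tedmtas], [mahfadu]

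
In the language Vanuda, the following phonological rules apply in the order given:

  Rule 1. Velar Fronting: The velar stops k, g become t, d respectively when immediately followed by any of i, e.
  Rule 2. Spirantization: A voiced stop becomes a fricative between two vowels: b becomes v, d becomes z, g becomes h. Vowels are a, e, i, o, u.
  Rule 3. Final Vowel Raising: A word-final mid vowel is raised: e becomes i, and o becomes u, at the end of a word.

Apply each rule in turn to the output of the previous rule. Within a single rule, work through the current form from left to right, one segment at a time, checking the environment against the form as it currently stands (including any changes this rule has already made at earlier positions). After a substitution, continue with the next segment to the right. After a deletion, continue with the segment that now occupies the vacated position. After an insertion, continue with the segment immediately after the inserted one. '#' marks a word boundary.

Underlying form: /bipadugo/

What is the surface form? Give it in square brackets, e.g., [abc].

[bipazuhu]

Rule 1 Velar Fronting: no change — [bipadugo]
Rule 2 Spirantization: [bipadugo] → [bipazuho]
Rule 3 Final Vowel Raising: [bipazuho] → [bipazuhu]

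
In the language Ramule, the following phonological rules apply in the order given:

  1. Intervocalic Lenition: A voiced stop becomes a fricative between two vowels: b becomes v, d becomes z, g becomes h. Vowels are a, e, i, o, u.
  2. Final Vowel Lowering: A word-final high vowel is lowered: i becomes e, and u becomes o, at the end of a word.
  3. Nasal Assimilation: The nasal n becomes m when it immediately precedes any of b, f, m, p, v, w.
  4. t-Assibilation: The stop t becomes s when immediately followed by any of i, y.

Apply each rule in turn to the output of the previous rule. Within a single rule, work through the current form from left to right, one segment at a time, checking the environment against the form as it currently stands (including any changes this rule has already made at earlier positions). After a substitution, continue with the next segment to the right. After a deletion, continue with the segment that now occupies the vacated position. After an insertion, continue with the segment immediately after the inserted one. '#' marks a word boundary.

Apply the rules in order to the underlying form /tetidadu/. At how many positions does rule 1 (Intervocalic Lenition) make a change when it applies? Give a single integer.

2

1 Intervocalic Lenition: [tetidadu] → [tetizazu]
2 Final Vowel Lowering: [tetizazu] → [tetizazo]
3 Nasal Assimilation: no change — [tetizazo]
4 t-Assibilation: [tetizazo] → [tesizazo]
Rule 1 changed 2 position(s).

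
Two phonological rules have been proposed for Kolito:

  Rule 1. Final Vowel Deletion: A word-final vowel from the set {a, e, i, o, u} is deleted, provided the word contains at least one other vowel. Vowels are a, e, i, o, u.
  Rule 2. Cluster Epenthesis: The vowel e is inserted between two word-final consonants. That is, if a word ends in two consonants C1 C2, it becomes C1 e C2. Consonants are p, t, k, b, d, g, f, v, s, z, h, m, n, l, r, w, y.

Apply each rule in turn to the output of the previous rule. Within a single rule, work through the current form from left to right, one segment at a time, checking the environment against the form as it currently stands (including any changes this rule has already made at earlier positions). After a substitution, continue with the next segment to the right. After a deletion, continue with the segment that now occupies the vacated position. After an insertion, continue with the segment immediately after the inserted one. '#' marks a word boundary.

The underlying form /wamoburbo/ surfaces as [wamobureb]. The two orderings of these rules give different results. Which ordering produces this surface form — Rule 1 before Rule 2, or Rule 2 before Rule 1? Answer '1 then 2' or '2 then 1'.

1 then 2

Order 1 then 2:
  1 Final Vowel Deletion: [wamoburbo] → [wamoburb]
  2 Cluster Epenthesis: [wamoburb] → [wamobureb]
  result: [wamobureb]
Order 2 then 1:
  2 Cluster Epenthesis: no change — [wamoburbo]
  1 Final Vowel Deletion: [wamoburbo] → [wamoburb]
  result: [wamoburb]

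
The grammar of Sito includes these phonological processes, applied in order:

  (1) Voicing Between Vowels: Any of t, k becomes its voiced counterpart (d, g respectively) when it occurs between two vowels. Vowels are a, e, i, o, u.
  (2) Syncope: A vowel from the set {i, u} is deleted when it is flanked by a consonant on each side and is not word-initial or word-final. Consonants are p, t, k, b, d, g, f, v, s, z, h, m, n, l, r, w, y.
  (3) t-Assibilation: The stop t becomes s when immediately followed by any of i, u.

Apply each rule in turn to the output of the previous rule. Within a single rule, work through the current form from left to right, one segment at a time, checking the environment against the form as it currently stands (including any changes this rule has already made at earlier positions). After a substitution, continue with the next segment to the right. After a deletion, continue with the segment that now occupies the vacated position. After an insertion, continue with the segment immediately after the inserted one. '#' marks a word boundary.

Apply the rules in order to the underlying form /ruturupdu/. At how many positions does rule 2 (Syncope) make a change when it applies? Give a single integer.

3

(1) Voicing Between Vowels: [ruturupdu] → [rudurupdu]
(2) Syncope: [rudurupdu] → [rdrpdu]
(3) t-Assibilation: no change — [rdrpdu]
Rule 2 changed 3 position(s).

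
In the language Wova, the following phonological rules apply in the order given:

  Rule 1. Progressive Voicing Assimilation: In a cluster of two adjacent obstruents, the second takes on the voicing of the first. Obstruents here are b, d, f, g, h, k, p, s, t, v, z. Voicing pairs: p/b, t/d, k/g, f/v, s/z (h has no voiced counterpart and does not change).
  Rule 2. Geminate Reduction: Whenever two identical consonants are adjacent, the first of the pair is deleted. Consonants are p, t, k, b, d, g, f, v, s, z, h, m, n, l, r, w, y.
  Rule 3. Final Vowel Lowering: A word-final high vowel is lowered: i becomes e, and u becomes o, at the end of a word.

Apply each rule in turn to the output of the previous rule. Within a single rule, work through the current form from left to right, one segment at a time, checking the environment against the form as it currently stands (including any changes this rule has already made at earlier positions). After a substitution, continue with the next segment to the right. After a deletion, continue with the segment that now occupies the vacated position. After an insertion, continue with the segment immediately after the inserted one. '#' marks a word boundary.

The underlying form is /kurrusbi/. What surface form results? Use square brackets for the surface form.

Rule 1 Progressive Voicing Assimilation: [kurrusbi] → [kurruspi]
Rule 2 Geminate Reduction: [kurruspi] → [kuruspi]
Rule 3 Final Vowel Lowering: [kuruspi] → [kuruspe]

[kuruspe]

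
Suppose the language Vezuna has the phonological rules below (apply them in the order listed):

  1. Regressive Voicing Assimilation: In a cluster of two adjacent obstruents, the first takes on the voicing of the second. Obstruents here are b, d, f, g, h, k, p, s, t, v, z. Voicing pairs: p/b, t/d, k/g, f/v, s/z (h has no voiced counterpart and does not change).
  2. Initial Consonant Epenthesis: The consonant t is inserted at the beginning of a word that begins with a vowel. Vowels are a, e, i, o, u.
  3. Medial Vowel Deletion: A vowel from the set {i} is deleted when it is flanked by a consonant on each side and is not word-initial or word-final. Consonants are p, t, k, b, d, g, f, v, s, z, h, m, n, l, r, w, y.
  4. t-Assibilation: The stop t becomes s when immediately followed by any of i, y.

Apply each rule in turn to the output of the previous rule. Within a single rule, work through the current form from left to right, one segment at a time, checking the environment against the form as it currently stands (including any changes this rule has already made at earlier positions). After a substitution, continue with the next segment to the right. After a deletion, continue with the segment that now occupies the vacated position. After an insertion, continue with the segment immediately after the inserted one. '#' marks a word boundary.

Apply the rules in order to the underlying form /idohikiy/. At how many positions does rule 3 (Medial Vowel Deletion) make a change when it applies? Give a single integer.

1 Regressive Voicing Assimilation: no change — [idohikiy]
2 Initial Consonant Epenthesis: [idohikiy] → [tidohikiy]
3 Medial Vowel Deletion: [tidohikiy] → [tdohky]
4 t-Assibilation: no change — [tdohky]
Rule 3 changed 3 position(s).

3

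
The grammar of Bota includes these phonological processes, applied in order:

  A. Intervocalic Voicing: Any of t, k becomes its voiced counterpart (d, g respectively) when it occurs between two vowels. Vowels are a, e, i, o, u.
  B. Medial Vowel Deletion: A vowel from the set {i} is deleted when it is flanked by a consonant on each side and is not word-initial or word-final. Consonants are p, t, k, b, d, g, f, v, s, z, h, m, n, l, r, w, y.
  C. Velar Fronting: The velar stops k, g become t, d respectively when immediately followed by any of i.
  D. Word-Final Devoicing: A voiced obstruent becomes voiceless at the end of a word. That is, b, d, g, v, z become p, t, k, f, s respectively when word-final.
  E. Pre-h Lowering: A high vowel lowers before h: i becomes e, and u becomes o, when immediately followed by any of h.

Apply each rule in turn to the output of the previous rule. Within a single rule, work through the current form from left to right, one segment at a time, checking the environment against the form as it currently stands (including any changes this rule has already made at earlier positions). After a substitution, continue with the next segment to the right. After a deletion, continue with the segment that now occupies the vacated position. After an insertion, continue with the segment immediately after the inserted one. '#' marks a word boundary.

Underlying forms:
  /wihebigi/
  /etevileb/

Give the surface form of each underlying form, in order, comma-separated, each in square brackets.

[whebdi], [edevlep]

/wihebigi/:
  A Intervocalic Voicing: no change — [wihebigi]
  B Medial Vowel Deletion: [wihebigi] → [whebgi]
  C Velar Fronting: [whebgi] → [whebdi]
  D Word-Final Devoicing: no change — [whebdi]
  E Pre-h Lowering: no change — [whebdi]
/etevileb/:
  A Intervocalic Voicing: [etevileb] → [edevileb]
  B Medial Vowel Deletion: [edevileb] → [edevleb]
  C Velar Fronting: no change — [edevleb]
  D Word-Final Devoicing: [edevleb] → [edevlep]
  E Pre-h Lowering: no change — [edevlep]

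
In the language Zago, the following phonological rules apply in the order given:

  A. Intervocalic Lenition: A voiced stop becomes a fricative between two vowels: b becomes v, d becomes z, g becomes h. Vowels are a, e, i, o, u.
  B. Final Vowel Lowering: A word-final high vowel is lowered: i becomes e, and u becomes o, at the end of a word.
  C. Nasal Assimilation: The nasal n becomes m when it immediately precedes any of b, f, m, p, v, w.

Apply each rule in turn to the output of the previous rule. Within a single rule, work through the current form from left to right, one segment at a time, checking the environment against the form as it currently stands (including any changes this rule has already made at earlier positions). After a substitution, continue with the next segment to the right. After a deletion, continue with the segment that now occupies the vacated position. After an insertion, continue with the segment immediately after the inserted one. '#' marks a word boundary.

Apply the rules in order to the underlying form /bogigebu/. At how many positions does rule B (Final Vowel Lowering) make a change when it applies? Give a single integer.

A Intervocalic Lenition: [bogigebu] → [bohihevu]
B Final Vowel Lowering: [bohihevu] → [bohihevo]
C Nasal Assimilation: no change — [bohihevo]
Rule B changed 1 position(s).

1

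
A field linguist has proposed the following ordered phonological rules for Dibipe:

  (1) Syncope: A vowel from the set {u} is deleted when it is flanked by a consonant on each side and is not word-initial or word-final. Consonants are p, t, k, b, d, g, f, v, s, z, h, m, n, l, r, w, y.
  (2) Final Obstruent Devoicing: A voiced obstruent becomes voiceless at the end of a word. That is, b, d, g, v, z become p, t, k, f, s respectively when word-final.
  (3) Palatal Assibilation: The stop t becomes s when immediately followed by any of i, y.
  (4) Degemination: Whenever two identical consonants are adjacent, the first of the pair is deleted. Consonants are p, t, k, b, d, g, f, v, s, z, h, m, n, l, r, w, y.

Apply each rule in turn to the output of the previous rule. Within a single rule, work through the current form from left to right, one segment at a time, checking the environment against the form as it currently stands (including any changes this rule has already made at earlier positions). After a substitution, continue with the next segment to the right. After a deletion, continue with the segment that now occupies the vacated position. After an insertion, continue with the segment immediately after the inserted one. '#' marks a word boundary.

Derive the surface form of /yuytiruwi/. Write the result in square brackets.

[ysirwi]

(1) Syncope: [yuytiruwi] → [yytirwi]
(2) Final Obstruent Devoicing: no change — [yytirwi]
(3) Palatal Assibilation: [yytirwi] → [yysirwi]
(4) Degemination: [yysirwi] → [ysirwi]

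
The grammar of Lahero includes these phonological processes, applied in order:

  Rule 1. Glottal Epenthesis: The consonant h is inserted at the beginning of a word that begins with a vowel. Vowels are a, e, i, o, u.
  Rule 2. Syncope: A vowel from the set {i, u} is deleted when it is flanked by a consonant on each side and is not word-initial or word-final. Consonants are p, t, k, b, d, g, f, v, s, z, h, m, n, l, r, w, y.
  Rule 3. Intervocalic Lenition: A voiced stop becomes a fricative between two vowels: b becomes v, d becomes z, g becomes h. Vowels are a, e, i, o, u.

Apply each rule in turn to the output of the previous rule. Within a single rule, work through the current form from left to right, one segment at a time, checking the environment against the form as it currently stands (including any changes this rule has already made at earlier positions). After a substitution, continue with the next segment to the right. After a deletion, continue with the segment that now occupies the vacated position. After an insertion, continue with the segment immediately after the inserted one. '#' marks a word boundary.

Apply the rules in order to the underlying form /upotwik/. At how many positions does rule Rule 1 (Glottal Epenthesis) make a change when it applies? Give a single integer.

Rule 1 Glottal Epenthesis: [upotwik] → [hupotwik]
Rule 2 Syncope: [hupotwik] → [hpotwk]
Rule 3 Intervocalic Lenition: no change — [hpotwk]
Rule Rule 1 changed 1 position(s).

1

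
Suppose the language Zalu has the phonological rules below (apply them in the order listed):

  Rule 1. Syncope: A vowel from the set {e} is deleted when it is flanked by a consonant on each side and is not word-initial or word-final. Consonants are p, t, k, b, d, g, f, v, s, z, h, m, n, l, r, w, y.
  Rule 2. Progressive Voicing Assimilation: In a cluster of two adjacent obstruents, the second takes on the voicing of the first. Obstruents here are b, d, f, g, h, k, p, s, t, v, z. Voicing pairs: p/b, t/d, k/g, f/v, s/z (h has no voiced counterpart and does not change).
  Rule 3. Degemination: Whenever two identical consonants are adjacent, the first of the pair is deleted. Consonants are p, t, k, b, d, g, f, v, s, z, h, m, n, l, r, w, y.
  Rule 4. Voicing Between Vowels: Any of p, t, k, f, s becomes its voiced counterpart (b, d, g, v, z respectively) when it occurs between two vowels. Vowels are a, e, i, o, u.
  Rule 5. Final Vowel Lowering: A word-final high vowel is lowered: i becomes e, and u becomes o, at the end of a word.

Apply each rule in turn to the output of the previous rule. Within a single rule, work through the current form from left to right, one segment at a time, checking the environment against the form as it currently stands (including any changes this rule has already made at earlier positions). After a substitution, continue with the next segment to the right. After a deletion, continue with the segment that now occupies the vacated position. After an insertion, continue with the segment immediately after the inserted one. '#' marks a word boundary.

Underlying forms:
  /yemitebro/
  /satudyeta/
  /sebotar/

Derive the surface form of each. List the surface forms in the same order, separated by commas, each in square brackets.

[ymitpro], [sadudyta], [spodar]

/yemitebro/:
  Rule 1 Syncope: [yemitebro] → [ymitbro]
  Rule 2 Progressive Voicing Assimilation: [ymitbro] → [ymitpro]
  Rule 3 Degemination: no change — [ymitpro]
  Rule 4 Voicing Between Vowels: no change — [ymitpro]
  Rule 5 Final Vowel Lowering: no change — [ymitpro]
/satudyeta/:
  Rule 1 Syncope: [satudyeta] → [satudyta]
  Rule 2 Progressive Voicing Assimilation: no change — [satudyta]
  Rule 3 Degemination: no change — [satudyta]
  Rule 4 Voicing Between Vowels: [satudyta] → [sadudyta]
  Rule 5 Final Vowel Lowering: no change — [sadudyta]
/sebotar/:
  Rule 1 Syncope: [sebotar] → [sbotar]
  Rule 2 Progressive Voicing Assimilation: [sbotar] → [spotar]
  Rule 3 Degemination: no change — [spotar]
  Rule 4 Voicing Between Vowels: [spotar] → [spodar]
  Rule 5 Final Vowel Lowering: no change — [spodar]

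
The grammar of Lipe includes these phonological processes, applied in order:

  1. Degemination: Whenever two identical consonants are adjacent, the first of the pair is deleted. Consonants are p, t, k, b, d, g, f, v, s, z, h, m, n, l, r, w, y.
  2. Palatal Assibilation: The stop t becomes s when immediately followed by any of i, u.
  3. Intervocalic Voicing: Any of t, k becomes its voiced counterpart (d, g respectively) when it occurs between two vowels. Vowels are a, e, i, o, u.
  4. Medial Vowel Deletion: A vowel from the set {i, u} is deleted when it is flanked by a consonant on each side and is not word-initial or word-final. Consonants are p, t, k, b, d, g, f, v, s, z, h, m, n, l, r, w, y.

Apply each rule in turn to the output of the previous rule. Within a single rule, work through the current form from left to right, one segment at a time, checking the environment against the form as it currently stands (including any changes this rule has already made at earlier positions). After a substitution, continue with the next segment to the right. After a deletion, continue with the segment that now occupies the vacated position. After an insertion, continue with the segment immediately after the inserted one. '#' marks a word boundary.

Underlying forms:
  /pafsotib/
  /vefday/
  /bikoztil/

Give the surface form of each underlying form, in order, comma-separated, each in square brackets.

[pafsosb], [vefday], [bgozsl]

/pafsotib/:
  1 Degemination: no change — [pafsotib]
  2 Palatal Assibilation: [pafsotib] → [pafsosib]
  3 Intervocalic Voicing: no change — [pafsosib]
  4 Medial Vowel Deletion: [pafsosib] → [pafsosb]
/vefday/:
  1 Degemination: no change — [vefday]
  2 Palatal Assibilation: no change — [vefday]
  3 Intervocalic Voicing: no change — [vefday]
  4 Medial Vowel Deletion: no change — [vefday]
/bikoztil/:
  1 Degemination: no change — [bikoztil]
  2 Palatal Assibilation: [bikoztil] → [bikozsil]
  3 Intervocalic Voicing: [bikozsil] → [bigozsil]
  4 Medial Vowel Deletion: [bigozsil] → [bgozsl]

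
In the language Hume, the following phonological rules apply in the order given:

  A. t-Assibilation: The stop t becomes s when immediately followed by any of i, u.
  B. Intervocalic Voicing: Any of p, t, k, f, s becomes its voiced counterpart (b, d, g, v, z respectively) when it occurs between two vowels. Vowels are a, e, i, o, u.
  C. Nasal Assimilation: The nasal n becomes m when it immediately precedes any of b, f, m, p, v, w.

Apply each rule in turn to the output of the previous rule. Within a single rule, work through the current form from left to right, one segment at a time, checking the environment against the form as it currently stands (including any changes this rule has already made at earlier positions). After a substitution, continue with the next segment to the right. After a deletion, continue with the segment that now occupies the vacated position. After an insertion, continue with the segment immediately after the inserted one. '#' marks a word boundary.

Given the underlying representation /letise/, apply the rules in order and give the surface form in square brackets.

A t-Assibilation: [letise] → [lesise]
B Intervocalic Voicing: [lesise] → [lezize]
C Nasal Assimilation: no change — [lezize]

[lezize]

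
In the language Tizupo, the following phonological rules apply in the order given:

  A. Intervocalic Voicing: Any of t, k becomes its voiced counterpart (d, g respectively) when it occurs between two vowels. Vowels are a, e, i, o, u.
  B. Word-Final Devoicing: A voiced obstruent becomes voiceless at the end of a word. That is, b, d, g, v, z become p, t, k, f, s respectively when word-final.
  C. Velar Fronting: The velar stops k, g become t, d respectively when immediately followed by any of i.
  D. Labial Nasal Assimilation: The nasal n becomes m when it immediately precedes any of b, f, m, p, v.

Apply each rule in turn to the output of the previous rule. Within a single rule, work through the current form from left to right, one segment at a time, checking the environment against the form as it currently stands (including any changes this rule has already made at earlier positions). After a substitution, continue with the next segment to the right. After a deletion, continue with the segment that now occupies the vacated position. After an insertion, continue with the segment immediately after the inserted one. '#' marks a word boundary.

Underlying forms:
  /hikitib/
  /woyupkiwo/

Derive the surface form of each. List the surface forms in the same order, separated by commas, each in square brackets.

/hikitib/:
  A Intervocalic Voicing: [hikitib] → [higidib]
  B Word-Final Devoicing: [higidib] → [higidip]
  C Velar Fronting: [higidip] → [hididip]
  D Labial Nasal Assimilation: no change — [hididip]
/woyupkiwo/:
  A Intervocalic Voicing: no change — [woyupkiwo]
  B Word-Final Devoicing: no change — [woyupkiwo]
  C Velar Fronting: [woyupkiwo] → [woyuptiwo]
  D Labial Nasal Assimilation: no change — [woyuptiwo]

[hididip], [woyuptiwo]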